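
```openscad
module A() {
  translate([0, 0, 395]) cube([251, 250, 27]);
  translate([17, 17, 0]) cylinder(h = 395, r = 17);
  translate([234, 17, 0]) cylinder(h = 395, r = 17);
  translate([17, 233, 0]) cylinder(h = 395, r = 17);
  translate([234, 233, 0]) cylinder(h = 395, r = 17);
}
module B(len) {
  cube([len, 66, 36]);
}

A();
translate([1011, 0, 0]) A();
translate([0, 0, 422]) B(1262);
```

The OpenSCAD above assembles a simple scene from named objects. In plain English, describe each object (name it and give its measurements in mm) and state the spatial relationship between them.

A is a four-legged stool. The seat is a 251×250×27 mm slab whose top surface is at z = 422 mm; four round legs, each 34 mm in diameter, run from the floor (z = 0) to the underside of the seat, each leg's axis is inset half a diameter from the nearest pair of seat edges (so the leg's bounding box is flush with the corner).

B is a rectangular beam 1262 mm long (x), 66 mm deep (y), 36 mm thick (z).

The beam spans the tops of two stools placed 760 mm apart, resting at z = 422 mm.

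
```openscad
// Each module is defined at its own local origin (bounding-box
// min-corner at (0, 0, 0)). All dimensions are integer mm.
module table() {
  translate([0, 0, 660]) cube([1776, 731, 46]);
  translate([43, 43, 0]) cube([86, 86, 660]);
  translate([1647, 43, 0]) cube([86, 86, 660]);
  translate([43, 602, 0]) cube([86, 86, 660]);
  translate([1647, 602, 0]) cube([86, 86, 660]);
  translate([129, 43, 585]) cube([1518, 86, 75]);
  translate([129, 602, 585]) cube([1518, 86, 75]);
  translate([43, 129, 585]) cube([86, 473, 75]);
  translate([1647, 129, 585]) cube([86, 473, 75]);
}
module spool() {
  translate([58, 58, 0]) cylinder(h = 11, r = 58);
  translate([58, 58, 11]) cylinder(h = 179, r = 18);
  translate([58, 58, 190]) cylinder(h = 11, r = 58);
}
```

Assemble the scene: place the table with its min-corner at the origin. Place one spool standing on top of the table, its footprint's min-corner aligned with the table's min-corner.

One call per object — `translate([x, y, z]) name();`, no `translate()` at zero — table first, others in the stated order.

table();
translate([0, 0, 706]) spool();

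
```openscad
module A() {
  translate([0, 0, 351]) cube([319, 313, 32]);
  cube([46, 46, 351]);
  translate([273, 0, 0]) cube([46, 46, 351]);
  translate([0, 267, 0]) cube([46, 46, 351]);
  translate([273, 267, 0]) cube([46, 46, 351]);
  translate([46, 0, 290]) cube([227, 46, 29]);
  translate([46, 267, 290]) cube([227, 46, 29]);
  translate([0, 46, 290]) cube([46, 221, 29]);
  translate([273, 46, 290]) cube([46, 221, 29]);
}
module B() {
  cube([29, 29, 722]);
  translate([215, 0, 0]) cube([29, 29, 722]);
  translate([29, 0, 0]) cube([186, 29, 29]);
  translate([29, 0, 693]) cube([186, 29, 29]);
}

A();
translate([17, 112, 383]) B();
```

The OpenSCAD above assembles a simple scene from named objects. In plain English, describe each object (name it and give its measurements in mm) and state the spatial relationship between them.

A is a four-legged stool. The seat is a 319×313×32 mm slab whose top surface is at z = 383 mm; four square legs, each 46×46 mm in cross-section, run from the floor (z = 0) to the underside of the seat, each flush with a corner of the seat. Four stretchers, 46 mm wide and 29 mm tall, connect adjacent legs with their undersides at z = 290 mm, each running between the inner faces of the legs it joins and aligned with the legs' outer faces on the other axis.

B is a picture frame with a 186×664 mm rectangular opening (x by z) and a uniform 29 mm border on every side. Frame depth is 29 mm along y. It is built from two vertical stiles running the full outside height and two horizontal rails spanning the gap between the stiles.

The picture frame is on top of the stool.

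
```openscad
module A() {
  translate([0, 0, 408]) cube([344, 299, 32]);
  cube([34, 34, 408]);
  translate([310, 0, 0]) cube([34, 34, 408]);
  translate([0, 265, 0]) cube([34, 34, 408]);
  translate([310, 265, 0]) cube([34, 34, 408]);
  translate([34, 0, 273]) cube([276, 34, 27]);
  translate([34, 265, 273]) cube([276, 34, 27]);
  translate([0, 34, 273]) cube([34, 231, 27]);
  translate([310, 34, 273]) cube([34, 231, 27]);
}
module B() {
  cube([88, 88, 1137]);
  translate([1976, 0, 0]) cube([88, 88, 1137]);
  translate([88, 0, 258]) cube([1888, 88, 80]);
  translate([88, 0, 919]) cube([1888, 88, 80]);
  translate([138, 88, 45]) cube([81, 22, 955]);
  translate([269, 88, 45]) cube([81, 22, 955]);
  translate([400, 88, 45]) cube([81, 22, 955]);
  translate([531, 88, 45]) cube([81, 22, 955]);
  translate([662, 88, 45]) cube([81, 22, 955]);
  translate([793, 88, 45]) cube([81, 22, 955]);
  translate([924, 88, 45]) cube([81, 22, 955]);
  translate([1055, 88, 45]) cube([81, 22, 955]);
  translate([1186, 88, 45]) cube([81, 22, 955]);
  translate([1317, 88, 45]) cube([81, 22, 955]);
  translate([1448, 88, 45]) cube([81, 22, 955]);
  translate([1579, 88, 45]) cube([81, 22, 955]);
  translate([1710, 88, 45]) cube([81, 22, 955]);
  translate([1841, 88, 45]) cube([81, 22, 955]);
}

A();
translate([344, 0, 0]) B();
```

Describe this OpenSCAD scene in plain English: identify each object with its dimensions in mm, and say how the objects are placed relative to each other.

A is a simple wooden stool: a rectangular seat 344 mm (x) by 299 mm (y), 32 mm thick, top face at z = 440 mm, on four square legs, each 34×34 mm in cross-section. The legs rest on z = 0, each flush with a corner of the seat. Four stretchers, 34 mm wide and 27 mm tall, connect adjacent legs with their undersides at z = 273 mm, each running between the inner faces of the legs it joins and aligned with the legs' outer faces on the other axis.

B is a fence section. Two 88×88 mm posts, 1137 mm tall, stand on the floor with a clear span of 1888 mm between their inner faces. Two horizontal rails of 88×80 mm section span the gap between the posts with their undersides at z = 258 mm and z = 919 mm, flush with the posts' −y face. 14 pickets, each 81 mm wide, 22 mm thick and 955 mm tall, are fixed to the +y face of the rails with their bottoms at z = 45 mm, evenly spaced across the span with equal gaps (rounded down to the nearest mm) at the −x end and between each pair — any rounding remainder accumulates at the +x end.

The fence section is against the stool's +x side, with their −y faces flush.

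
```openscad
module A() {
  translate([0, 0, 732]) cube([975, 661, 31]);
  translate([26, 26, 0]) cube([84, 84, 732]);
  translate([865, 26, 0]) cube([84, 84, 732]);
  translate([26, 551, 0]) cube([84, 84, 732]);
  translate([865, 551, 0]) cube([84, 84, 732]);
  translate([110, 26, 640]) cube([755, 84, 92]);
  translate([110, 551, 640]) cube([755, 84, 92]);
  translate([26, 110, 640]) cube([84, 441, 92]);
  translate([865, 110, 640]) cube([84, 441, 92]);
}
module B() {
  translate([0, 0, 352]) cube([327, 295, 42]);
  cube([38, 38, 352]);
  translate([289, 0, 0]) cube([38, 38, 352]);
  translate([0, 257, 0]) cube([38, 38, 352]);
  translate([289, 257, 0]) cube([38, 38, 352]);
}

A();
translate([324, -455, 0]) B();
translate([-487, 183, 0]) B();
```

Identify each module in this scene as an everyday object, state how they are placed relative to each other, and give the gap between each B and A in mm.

A is a table. B is a stool. Two stools sit around the table at the −y, −x sides. The gap between each stool and the table is 160 mm.

Each stool's nearest face is 160 mm from the table's bounding box.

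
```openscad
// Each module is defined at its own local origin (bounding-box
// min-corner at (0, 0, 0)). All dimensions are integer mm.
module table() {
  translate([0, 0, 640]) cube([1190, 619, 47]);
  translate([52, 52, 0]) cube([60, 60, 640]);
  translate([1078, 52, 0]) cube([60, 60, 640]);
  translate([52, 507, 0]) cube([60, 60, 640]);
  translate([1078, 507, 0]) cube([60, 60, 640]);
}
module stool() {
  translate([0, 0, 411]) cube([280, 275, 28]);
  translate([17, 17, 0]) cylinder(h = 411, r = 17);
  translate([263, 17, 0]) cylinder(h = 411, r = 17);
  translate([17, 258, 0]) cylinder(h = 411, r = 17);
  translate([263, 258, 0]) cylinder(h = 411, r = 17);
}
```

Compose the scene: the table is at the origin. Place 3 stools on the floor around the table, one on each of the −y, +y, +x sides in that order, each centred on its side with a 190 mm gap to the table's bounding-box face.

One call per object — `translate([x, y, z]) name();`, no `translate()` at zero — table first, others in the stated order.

table();
translate([455, -465, 0]) stool();
translate([455, 809, 0]) stool();
translate([1380, 172, 0]) stool();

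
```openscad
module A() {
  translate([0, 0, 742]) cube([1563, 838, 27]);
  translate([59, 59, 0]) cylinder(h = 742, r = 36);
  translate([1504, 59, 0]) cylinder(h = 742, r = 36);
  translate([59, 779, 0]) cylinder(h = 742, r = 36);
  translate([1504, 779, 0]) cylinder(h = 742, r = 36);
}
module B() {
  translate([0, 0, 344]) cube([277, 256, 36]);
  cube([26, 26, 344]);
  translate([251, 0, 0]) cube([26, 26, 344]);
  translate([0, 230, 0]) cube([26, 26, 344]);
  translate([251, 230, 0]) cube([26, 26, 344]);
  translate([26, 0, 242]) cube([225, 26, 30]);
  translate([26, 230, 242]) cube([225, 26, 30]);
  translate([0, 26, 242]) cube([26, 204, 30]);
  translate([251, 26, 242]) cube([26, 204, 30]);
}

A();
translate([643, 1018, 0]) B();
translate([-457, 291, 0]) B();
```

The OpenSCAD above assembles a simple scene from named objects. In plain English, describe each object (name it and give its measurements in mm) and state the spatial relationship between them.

A is a table with a 1563×838 mm rectangular top, 27 mm thick, top surface at z = 769 mm, supported by four round legs of 72 mm diameter, each leg's bounding box inset 23 mm from the nearest pair of top edges, running from the floor.

B is a simple wooden stool: a rectangular seat 277 mm (x) by 256 mm (y), 36 mm thick, top face at z = 380 mm, on four square legs, each 26×26 mm in cross-section. The legs rest on z = 0, each flush with a corner of the seat. Four stretchers, 26 mm wide and 30 mm tall, connect adjacent legs with their undersides at z = 242 mm, each running between the inner faces of the legs it joins and aligned with the legs' outer faces on the other axis.

Two stools sit around the table at the +y, −x sides.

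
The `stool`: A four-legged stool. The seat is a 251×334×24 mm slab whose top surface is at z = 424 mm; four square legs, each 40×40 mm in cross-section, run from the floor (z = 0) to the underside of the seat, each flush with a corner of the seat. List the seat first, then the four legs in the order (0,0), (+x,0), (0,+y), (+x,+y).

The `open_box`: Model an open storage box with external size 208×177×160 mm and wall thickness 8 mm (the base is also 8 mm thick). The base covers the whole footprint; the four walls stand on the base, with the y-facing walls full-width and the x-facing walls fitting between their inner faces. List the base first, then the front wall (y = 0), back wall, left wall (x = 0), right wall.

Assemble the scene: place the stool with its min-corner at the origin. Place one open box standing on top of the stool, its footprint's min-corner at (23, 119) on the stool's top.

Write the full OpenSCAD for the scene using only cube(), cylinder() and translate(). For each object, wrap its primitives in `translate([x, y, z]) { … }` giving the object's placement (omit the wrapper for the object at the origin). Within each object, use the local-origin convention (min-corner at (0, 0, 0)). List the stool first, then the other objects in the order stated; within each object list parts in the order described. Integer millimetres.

translate([0, 0, 400]) cube([251, 334, 24]);
cube([40, 40, 400]);
translate([211, 0, 0]) cube([40, 40, 400]);
translate([0, 294, 0]) cube([40, 40, 400]);
translate([211, 294, 0]) cube([40, 40, 400]);
translate([23, 119, 424]) {
  cube([208, 177, 8]);
  translate([0, 0, 8]) cube([208, 8, 152]);
  translate([0, 169, 8]) cube([208, 8, 152]);
  translate([0, 8, 8]) cube([8, 161, 152]);
  translate([200, 8, 8]) cube([8, 161, 152]);
}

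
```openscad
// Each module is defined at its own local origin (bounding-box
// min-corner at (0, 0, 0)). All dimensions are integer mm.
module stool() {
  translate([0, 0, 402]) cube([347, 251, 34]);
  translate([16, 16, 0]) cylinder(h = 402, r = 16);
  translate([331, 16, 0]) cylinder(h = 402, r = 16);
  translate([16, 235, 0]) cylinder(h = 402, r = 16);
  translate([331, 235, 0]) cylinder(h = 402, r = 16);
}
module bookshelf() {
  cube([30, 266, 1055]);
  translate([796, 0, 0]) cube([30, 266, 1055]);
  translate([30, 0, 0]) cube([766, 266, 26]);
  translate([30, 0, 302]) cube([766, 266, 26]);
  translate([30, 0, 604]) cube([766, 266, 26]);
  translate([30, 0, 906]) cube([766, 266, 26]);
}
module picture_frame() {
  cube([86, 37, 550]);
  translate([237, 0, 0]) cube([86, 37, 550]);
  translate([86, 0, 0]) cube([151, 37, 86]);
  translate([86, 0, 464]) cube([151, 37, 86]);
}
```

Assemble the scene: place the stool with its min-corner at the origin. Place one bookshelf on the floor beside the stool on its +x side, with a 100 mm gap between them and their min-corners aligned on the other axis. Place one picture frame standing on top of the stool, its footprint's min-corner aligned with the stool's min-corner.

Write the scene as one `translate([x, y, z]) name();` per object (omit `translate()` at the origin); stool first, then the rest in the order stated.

stool();
translate([447, 0, 0]) bookshelf();
translate([0, 0, 436]) picture_frame();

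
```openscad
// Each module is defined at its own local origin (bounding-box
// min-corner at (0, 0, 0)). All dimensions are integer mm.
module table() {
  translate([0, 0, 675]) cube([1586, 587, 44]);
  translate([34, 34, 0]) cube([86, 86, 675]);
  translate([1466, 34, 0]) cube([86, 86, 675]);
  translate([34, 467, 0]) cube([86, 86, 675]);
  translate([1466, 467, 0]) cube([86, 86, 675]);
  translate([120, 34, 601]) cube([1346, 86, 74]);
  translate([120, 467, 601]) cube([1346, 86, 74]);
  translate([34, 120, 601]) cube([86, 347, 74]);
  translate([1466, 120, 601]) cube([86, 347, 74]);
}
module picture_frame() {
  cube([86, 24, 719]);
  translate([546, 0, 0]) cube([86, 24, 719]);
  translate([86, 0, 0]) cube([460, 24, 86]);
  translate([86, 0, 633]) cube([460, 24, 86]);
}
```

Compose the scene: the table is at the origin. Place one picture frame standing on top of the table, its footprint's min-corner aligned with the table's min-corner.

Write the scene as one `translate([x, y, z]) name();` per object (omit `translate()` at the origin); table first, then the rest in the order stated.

table();
translate([0, 0, 719]) picture_frame();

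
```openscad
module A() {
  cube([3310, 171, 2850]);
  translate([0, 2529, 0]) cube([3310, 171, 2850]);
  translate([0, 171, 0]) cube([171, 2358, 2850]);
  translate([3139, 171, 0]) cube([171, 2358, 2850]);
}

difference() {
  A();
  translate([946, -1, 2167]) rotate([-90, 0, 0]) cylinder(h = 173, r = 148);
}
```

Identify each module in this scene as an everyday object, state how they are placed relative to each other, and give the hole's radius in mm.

The subtracted cylinder has r = 148 mm.

A is a house frame. The house frame has a circular hole through its front wall. The hole's radius is 148 mm.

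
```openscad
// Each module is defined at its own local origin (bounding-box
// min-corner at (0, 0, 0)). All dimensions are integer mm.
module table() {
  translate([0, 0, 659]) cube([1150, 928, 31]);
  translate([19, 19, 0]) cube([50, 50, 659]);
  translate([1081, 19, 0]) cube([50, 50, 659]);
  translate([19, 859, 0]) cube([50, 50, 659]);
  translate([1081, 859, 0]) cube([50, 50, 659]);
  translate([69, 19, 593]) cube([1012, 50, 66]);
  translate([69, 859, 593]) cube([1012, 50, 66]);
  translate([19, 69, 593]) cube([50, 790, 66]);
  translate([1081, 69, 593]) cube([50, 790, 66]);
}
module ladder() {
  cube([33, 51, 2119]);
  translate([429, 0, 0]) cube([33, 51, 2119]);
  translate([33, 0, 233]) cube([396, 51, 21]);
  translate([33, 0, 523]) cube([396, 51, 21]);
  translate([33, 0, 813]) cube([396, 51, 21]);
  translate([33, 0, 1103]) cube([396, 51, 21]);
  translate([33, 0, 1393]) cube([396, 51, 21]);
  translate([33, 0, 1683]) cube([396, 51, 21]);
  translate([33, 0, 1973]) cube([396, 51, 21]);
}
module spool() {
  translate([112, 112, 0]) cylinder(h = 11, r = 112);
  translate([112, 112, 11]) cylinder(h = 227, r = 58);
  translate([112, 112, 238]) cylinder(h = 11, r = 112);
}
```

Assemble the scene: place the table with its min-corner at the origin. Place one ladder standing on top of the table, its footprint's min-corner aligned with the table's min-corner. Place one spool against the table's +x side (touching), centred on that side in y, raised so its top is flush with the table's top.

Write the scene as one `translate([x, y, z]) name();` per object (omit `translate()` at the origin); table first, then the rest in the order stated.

table();
translate([0, 0, 690]) ladder();
translate([1150, 352, 441]) spool();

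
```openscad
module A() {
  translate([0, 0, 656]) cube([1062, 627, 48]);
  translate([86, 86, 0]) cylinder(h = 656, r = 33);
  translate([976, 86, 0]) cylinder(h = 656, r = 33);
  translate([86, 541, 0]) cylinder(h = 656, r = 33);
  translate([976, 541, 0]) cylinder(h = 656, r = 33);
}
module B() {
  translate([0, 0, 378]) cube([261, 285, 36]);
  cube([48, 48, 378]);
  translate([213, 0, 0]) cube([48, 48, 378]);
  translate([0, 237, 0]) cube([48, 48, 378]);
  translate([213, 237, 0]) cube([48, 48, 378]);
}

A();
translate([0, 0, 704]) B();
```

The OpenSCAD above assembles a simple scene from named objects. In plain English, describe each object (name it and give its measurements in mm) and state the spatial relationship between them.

A is a table with a 1062×627 mm rectangular top, 48 mm thick, top surface at z = 704 mm, supported by four round legs of 66 mm diameter, each leg's bounding box inset 53 mm from the nearest pair of top edges, running from the floor.

B is a four-legged stool. The seat is a 261×285×36 mm slab whose top surface is at z = 414 mm; four square legs, each 48×48 mm in cross-section, run from the floor (z = 0) to the underside of the seat, each flush with a corner of the seat.

The stool is on top of the table.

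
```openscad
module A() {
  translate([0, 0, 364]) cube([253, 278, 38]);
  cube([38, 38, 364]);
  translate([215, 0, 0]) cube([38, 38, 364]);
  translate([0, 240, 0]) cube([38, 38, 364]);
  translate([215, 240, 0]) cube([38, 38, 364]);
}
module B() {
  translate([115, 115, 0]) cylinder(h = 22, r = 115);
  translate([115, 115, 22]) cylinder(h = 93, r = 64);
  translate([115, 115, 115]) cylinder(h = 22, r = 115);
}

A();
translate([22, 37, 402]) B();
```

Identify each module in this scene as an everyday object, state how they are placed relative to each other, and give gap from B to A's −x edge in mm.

A is a stool. B is a spool. The spool is on top of the stool. The gap from the spool to the stool's −x edge is 22 mm.

The spool's min-x is at 22; the stool's min-x is 0; gap = 22 mm.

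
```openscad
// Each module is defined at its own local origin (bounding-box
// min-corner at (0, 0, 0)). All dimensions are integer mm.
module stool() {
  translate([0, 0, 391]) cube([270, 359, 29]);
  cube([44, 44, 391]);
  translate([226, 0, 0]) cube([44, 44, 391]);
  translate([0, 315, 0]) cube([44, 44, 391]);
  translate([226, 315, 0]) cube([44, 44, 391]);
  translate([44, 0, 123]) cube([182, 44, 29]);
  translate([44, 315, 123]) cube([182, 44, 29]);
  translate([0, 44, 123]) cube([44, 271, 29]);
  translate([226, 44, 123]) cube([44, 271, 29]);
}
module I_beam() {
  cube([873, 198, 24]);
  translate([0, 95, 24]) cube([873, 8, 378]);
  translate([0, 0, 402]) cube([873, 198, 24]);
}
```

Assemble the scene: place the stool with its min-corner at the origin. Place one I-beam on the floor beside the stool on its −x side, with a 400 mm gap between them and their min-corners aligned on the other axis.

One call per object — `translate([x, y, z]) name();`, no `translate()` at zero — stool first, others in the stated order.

stool();
translate([-1273, 0, 0]) I_beam();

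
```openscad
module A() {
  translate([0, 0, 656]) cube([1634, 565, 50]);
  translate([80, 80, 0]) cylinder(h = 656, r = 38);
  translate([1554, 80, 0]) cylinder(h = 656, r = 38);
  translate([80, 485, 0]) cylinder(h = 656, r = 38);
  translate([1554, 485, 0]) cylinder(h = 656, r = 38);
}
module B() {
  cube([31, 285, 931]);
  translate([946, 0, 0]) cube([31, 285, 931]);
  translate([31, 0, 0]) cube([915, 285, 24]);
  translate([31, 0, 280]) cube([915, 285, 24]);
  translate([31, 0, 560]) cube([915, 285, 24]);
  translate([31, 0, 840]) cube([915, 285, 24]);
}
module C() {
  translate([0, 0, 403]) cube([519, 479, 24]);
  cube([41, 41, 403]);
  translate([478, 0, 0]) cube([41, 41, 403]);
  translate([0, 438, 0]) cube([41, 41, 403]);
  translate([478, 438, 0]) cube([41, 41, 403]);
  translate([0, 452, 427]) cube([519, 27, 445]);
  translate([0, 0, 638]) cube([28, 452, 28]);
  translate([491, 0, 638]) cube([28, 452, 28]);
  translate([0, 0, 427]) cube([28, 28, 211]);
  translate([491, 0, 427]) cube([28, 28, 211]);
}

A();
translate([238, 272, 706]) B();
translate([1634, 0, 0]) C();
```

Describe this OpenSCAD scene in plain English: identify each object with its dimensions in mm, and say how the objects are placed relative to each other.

A is a table with a 1634×565 mm rectangular top, 50 mm thick, top surface at z = 706 mm, supported by four round legs of 76 mm diameter, each leg's bounding box inset 42 mm from the nearest pair of top edges, running from the floor.

B is an open bookshelf. Two side panels, each 31 mm thick, 285 mm deep and 931 mm tall, stand 977 mm apart (outside-to-outside). Between them sit 4 shelves, each 24 mm thick and 285 mm deep, spanning the full gap between the sides. The bottom shelf rests on the floor (its underside at z = 0) and the clear gap between one shelf's top and the next shelf's underside is 256 mm.

C is a chair. The seat is a 519×479×24 mm slab with its top at z = 427 mm, on four 41×41 mm corner legs (flush with the seat edges, standing on z = 0). A flat backrest 27 mm thick, 445 mm tall, spans the full seat width and rises from the seat top along its +y edge, rear face flush with the rear of the seat. Two armrests of 28×28 mm section run along each side from the seat's front edge to the front of the backrest, top faces 239 mm above the seat top and outer faces flush with the seat's x-edges; a 28×28 mm post under the front of each armrest stands on the seat at the front corner.

The bookshelf is on top of the table. The chair is against the table's +x side, with their −y faces flush.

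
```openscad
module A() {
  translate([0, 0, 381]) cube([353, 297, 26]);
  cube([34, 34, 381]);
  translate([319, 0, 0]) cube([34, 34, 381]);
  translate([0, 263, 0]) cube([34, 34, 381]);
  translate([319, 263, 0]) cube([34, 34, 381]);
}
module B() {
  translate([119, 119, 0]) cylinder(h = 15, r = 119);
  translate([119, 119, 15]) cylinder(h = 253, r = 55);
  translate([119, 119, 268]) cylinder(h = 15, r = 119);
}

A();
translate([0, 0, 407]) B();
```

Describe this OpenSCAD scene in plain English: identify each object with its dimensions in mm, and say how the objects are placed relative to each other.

A is a simple wooden stool: a rectangular seat 353 mm (x) by 297 mm (y), 26 mm thick, top face at z = 407 mm, on four square legs, each 34×34 mm in cross-section. The legs rest on z = 0, each flush with a corner of the seat.

B is a spool: two coaxial disc flanges of radius 119 mm and thickness 15 mm, joined by a core cylinder of radius 55 mm and height 253 mm. The lower flange rests on z = 0 and the three cylinders share a vertical axis.

The spool is on top of the stool.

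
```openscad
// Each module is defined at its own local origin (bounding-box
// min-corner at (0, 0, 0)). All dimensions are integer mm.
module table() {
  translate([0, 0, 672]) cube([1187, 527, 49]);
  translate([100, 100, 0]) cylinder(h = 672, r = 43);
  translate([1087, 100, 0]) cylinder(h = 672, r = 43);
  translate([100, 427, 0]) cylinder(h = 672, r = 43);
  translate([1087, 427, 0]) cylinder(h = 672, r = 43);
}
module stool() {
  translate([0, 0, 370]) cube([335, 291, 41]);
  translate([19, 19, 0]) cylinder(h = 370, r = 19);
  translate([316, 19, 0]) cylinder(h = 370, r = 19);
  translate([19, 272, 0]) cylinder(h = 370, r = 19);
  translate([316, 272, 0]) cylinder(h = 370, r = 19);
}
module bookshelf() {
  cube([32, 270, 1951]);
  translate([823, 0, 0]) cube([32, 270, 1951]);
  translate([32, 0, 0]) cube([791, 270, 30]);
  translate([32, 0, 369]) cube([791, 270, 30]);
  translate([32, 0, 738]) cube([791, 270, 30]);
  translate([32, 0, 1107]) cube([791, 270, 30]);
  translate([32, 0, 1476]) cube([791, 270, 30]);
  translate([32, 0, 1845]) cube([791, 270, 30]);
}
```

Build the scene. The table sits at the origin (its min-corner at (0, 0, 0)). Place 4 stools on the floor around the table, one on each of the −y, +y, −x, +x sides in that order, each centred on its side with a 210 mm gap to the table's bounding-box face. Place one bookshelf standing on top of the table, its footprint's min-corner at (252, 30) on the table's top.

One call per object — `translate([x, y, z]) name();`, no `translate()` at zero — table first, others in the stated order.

table();
translate([426, -501, 0]) stool();
translate([426, 737, 0]) stool();
translate([-545, 118, 0]) stool();
translate([1397, 118, 0]) stool();
translate([252, 30, 721]) bookshelf();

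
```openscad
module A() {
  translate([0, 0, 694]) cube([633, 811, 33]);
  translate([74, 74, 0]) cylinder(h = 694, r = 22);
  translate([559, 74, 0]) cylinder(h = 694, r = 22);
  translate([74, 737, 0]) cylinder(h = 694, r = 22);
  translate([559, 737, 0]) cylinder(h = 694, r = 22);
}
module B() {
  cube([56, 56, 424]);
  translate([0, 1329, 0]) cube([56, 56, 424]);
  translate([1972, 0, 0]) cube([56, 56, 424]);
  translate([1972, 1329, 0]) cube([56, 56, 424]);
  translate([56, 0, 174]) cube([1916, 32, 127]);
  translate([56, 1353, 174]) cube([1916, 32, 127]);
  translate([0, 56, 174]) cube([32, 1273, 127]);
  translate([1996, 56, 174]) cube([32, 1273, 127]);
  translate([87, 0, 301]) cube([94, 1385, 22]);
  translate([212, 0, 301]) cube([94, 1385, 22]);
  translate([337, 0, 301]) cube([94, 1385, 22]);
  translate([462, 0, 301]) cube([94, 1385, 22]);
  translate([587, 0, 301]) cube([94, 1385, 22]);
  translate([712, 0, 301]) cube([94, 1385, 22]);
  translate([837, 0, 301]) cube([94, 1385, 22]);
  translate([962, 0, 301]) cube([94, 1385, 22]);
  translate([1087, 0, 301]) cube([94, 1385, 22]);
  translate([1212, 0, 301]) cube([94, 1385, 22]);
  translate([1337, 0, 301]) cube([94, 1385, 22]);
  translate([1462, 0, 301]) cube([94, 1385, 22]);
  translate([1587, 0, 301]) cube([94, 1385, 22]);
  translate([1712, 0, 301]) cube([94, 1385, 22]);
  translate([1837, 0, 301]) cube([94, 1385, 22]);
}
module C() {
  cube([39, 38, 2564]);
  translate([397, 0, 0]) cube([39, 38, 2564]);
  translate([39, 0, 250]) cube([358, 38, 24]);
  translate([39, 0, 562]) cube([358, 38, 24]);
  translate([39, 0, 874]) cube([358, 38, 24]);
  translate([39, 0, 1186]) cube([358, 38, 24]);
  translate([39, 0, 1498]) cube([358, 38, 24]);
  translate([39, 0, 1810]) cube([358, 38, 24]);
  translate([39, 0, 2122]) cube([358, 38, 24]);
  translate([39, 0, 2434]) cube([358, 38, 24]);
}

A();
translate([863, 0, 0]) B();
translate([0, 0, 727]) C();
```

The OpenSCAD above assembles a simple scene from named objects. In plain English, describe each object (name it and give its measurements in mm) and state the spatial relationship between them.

A is a rectangular dining table. The top is 633×811×33 mm with its upper surface at z = 727 mm. It stands on four round legs of 44 mm diameter, each leg's bounding box inset 52 mm from the nearest pair of top edges, running from the floor to the underside of the top.

B is a bed frame 2028 mm long (x) by 1385 mm wide (y). Four 56×56 mm corner posts, 424 mm tall, at the corners of the footprint. Four rails of 32 mm thickness and 127 mm height run between adjacent posts with their undersides at z = 174 mm, their outer faces flush with the outside of the frame (the two x-running rails run between the posts' inner faces; the two y-running rails run between the posts' inner faces). 15 slats, each 94 mm wide (x) and 22 mm thick, lie across the top of the two x-running rails, running the full 1385 mm width of the frame in y; the slats are evenly spaced along x between the inner faces of the end posts with equal gaps (rounded down to the nearest mm) at the −x end and between each pair — any rounding remainder accumulates at the +x end.

C is a wooden ladder with two side rails of 39×38 mm section and 2564 mm height, set 436 mm apart overall. Between them run 8 rectangular rungs (38 mm deep, 24 mm thick), front faces flush with the rails' −y face. The bottom of the first rung is 250 mm above the floor and each subsequent rung is 312 mm higher than the one below.

The bed frame is on the floor beside the table on its +x side. The ladder is on top of the table.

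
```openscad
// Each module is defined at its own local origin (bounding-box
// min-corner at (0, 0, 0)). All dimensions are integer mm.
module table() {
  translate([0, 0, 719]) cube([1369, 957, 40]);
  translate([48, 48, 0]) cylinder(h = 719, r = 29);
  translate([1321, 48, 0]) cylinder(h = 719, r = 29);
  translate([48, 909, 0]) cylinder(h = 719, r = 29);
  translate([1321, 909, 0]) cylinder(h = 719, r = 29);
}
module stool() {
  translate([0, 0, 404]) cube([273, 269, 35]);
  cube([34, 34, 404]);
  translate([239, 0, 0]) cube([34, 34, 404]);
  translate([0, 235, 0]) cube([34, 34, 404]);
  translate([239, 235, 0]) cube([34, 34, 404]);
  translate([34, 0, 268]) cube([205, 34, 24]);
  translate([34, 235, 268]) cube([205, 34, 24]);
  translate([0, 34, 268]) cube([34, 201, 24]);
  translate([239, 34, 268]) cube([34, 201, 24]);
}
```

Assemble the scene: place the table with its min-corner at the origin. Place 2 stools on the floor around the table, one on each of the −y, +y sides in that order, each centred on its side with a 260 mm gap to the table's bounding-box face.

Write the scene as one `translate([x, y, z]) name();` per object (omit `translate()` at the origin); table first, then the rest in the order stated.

table();
translate([548, -529, 0]) stool();
translate([548, 1217, 0]) stool();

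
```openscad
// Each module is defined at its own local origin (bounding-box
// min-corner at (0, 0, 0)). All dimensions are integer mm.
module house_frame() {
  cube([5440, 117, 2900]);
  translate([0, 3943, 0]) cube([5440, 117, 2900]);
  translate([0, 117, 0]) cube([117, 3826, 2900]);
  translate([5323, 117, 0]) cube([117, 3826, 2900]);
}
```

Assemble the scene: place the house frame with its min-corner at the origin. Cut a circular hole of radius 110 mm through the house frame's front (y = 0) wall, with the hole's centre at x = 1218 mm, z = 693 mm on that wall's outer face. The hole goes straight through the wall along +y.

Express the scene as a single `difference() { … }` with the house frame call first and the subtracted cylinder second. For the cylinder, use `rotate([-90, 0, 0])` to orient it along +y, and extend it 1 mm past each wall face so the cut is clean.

difference() {
  house_frame();
  translate([1218, -1, 693]) rotate([-90, 0, 0]) cylinder(h = 119, r = 110);
}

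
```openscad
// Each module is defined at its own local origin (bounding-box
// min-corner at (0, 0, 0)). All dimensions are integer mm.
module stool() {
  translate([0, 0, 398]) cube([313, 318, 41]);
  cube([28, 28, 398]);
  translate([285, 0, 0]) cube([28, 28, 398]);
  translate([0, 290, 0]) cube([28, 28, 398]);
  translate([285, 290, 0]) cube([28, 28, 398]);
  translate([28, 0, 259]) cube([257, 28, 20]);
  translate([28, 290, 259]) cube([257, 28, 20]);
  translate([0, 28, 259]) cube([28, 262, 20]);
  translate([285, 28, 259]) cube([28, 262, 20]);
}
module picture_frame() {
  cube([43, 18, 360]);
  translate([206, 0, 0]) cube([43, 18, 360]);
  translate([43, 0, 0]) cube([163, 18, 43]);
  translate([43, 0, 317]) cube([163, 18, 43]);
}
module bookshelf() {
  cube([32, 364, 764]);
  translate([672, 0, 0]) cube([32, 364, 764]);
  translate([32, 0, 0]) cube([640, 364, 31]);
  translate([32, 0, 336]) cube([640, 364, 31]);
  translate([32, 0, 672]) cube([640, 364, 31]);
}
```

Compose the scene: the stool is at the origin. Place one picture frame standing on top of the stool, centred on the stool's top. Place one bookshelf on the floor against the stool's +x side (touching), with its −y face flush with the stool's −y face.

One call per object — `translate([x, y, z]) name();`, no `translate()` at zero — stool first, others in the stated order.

stool();
translate([32, 150, 439]) picture_frame();
translate([313, 0, 0]) bookshelf();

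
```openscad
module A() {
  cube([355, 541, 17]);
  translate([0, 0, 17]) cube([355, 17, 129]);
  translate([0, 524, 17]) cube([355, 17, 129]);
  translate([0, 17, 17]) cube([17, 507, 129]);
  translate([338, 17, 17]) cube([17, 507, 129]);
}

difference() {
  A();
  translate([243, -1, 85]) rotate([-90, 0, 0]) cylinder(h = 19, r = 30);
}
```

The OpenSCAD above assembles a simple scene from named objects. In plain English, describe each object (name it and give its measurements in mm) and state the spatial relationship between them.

A is an open storage box with external size 355×541×146 mm and wall thickness 17 mm (the base is also 17 mm thick). The base covers the whole footprint; the four walls stand on the base, with the y-facing walls full-width and the x-facing walls fitting between their inner faces.

The open box has a circular hole of radius 30 mm through its front wall, centred at (x = 243, z = 85).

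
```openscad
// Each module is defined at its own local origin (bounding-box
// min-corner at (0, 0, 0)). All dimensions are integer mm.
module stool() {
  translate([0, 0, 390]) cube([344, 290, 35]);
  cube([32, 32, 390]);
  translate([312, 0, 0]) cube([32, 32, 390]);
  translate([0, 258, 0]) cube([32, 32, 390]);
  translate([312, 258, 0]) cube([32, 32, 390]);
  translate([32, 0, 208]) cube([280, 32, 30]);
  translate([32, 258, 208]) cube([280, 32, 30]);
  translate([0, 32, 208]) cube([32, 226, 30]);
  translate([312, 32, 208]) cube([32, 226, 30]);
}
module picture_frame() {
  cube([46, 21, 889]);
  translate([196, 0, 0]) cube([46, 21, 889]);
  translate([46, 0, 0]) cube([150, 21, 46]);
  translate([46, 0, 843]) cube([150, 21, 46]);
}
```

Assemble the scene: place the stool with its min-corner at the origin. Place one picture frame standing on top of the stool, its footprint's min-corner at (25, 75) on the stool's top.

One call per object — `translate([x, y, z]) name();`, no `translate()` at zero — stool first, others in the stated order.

stool();
translate([25, 75, 425]) picture_frame();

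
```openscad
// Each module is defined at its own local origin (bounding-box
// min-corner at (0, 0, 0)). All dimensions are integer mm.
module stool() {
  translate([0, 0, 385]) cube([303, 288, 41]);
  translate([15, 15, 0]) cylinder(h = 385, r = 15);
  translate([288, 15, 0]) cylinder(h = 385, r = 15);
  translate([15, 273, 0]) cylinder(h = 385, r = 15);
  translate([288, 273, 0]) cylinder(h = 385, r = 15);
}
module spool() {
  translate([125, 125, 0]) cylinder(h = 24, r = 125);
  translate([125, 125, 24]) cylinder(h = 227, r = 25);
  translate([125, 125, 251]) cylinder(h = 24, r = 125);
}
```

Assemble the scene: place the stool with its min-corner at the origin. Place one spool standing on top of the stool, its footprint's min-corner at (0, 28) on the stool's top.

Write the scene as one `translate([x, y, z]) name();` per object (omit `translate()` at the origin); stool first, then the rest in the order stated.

stool();
translate([0, 28, 426]) spool();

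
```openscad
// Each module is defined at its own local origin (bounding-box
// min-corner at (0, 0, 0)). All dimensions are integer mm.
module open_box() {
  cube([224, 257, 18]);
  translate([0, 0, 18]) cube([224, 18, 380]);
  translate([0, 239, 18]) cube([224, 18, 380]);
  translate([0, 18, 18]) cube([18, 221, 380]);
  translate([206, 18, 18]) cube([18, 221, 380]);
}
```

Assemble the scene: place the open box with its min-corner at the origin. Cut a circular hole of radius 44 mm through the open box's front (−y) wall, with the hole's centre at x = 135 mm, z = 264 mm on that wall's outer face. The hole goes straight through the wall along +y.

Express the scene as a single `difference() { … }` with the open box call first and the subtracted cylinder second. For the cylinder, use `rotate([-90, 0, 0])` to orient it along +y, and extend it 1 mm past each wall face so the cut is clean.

difference() {
  open_box();
  translate([135, -1, 264]) rotate([-90, 0, 0]) cylinder(h = 20, r = 44);
}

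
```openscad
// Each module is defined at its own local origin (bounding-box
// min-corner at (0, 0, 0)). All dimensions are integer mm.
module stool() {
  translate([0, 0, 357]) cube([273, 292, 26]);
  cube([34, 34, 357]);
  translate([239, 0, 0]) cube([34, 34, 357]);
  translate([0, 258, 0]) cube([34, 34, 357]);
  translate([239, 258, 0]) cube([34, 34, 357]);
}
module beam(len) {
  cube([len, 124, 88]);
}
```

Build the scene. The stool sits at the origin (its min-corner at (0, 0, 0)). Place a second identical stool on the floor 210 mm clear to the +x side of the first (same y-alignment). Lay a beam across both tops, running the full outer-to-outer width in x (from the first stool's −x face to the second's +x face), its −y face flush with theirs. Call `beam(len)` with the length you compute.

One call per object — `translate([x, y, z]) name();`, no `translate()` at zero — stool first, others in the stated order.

stool();
translate([483, 0, 0]) stool();
translate([0, 0, 383]) beam(756);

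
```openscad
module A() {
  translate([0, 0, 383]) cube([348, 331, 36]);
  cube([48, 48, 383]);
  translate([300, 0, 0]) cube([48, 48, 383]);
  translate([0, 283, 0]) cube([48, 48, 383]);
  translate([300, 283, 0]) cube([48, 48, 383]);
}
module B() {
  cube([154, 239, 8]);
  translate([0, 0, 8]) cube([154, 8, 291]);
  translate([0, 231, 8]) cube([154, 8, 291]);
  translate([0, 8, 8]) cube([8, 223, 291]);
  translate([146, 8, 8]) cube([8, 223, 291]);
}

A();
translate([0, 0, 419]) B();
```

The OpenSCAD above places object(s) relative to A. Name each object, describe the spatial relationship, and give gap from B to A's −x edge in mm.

The open box's min-x is at 0; the stool's min-x is 0; gap = 0 mm.

A is a stool. B is an open box. The open box is on top of the stool. The gap from the open box to the stool's −x edge is 0 mm.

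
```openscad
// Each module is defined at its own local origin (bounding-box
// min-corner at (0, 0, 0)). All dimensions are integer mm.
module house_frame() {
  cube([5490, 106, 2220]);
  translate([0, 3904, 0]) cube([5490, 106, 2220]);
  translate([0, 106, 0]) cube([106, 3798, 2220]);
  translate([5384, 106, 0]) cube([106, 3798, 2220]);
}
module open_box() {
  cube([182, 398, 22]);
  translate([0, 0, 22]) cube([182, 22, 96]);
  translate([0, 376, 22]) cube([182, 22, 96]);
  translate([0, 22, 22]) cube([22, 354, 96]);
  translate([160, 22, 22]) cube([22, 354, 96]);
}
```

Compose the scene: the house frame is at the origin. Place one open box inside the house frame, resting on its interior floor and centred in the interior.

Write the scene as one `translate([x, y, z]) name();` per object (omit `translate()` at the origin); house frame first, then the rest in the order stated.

house_frame();
translate([2654, 1806, 0]) open_box();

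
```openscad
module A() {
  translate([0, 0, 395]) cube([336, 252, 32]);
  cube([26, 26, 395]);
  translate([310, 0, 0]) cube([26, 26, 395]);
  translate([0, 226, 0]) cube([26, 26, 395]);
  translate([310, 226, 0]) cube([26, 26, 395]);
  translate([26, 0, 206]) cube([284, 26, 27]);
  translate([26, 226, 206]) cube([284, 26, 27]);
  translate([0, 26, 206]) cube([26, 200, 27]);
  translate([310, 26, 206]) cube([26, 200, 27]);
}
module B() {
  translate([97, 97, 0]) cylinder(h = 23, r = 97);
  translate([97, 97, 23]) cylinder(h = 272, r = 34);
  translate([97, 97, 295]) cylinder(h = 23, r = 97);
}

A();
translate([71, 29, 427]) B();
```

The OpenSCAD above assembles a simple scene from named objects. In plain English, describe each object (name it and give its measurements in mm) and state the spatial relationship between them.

A is a four-legged stool. The seat is a 336×252×32 mm slab whose top surface is at z = 427 mm; four square legs, each 26×26 mm in cross-section, run from the floor (z = 0) to the underside of the seat, each flush with a corner of the seat. Four stretchers, 26 mm wide and 27 mm tall, connect adjacent legs with their undersides at z = 206 mm, each running between the inner faces of the legs it joins and aligned with the legs' outer faces on the other axis.

B is a spool: two coaxial disc flanges of radius 97 mm and thickness 23 mm, joined by a core cylinder of radius 34 mm and height 272 mm. The lower flange rests on z = 0 and the three cylinders share a vertical axis.

The spool is on top of the stool, centred.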